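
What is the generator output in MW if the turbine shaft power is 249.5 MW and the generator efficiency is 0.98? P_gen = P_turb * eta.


P_gen = 249.5 * 0.98 = 244.5100 MW


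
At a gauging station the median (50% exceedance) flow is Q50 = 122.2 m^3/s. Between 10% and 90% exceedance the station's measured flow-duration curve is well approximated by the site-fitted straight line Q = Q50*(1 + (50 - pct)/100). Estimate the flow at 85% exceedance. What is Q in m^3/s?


Q = 122.2 * (1 + (50 - 85)/100) = 79.4300 m^3/s


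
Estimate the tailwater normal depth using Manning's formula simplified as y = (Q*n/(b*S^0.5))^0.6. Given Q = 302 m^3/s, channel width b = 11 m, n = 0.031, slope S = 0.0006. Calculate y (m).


y = (302 * 0.031 / (11 * 0.0006^0.5))^0.6 = 8.4050 m


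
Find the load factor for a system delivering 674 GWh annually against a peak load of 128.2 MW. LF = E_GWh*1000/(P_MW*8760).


LF = 674 * 1000 / (128.2 * 8760) = 0.6002


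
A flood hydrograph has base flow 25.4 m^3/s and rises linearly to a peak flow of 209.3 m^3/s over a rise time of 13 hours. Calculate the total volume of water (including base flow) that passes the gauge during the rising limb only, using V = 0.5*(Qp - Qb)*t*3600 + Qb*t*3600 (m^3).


V = 0.5*(209.3 - 25.4)*13*3600 + 25.4*13*3600 = 5.4920e+06 m^3


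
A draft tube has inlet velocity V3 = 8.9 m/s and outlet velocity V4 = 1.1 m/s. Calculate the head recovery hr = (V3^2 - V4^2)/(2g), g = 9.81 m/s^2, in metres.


hr = (8.9^2 - 1.1^2) / (2*9.81) = 3.9755 m


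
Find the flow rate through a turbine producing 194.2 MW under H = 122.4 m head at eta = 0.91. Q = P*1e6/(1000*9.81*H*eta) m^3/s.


Q = 194.2 * 1e6 / (1000 * 9.81 * 122.4 * 0.91) = 177.7286 m^3/s


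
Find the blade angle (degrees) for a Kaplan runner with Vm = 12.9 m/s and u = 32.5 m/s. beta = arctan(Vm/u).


beta = arctan(12.9 / 32.5) = 21.6493 degrees


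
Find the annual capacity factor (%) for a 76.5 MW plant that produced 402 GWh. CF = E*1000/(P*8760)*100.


CF = 402 * 1000 / (76.5 * 8760) * 100 = 59.9875 %


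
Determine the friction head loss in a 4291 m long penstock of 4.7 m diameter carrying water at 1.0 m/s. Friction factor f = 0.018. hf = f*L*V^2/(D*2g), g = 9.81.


hf = 0.018 * 4291 * 1.0^2 / (4.7 * 2 * 9.81) = 0.8376 m


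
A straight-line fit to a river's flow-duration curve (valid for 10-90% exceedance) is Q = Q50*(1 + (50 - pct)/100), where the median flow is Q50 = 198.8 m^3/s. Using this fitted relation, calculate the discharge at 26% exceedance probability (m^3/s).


Q = 198.8 * (1 + (50 - 26)/100) = 246.5120 m^3/s


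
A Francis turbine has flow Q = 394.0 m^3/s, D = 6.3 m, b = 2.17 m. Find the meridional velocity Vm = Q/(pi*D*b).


Vm = 394.0 / (pi * 6.3 * 2.17) = 9.1737 m/s


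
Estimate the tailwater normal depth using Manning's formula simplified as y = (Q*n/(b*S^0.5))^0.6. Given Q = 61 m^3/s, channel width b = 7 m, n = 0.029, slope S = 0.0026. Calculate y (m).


y = (61 * 0.029 / (7 * 0.0026^0.5))^0.6 = 2.6127 m


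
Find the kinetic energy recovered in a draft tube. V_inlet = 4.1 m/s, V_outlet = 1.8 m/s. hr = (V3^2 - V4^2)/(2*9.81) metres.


hr = (4.1^2 - 1.8^2) / (2*9.81) = 0.6916 m


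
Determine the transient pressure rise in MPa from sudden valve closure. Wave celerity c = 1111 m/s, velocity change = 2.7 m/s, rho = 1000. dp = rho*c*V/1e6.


dp = 1000 * 1111 * 2.7 / 1e6 = 2.9997 MPa


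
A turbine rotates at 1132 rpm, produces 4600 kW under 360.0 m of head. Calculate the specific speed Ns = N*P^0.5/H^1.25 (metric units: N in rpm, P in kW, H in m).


Ns = 1132 * 4600^0.5 / 360.0^1.25 = 48.9607


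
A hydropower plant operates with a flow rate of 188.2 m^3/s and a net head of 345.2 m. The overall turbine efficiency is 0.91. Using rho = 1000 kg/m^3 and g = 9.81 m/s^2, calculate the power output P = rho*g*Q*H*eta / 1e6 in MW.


P = 1000 * 9.81 * 188.2 * 345.2 * 0.91 / 1e6 = 579.9637 MW


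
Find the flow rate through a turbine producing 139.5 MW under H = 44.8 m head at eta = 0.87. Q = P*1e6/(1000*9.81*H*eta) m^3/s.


Q = 139.5 * 1e6 / (1000 * 9.81 * 44.8 * 0.87) = 364.8446 m^3/s


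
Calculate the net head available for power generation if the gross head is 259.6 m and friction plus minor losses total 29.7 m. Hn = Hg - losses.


Hn = 259.6 - 29.7 = 229.9000 m


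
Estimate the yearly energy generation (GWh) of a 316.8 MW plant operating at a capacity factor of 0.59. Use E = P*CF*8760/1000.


E = 316.8 * 0.59 * 8760 / 1000 = 1637.3491 GWh


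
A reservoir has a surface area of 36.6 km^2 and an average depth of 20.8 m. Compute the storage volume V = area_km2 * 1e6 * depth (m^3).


V = 36.6 * 1e6 * 20.8 = 7.6128e+08 m^3


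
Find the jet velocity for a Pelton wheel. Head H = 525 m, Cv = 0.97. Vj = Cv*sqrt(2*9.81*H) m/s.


Vj = 0.97 * sqrt(2*9.81*525) = 98.4466 m/s


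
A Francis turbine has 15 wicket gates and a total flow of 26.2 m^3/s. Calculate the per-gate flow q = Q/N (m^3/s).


q = 26.2 / 15 = 1.7467 m^3/s


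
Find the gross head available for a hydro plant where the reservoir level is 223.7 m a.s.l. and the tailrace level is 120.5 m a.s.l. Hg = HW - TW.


Hg = 223.7 - 120.5 = 103.2000 m


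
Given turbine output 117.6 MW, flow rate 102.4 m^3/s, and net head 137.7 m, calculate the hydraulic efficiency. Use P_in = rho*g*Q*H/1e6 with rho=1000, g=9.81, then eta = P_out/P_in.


P_in = 1000 * 9.81 * 102.4 * 137.7 / 1e6 = 138.3257 MW
eta = 117.6 / 138.3257 = 0.8502


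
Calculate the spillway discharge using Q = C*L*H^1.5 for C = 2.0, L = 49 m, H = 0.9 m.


Q = 2.0 * 49 * 0.9^1.5 = 83.6739 m^3/s


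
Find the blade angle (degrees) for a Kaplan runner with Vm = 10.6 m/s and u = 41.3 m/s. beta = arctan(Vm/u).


beta = arctan(10.6 / 41.3) = 14.3947 degrees


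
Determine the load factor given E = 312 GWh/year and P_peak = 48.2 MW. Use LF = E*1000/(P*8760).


LF = 312 * 1000 / (48.2 * 8760) = 0.7389


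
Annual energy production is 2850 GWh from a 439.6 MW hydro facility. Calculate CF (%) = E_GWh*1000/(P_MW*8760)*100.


CF = 2850 * 1000 / (439.6 * 8760) * 100 = 74.0088 %


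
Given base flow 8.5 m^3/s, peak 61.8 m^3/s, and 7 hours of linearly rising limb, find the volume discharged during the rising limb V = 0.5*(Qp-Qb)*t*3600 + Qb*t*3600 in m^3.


V = 0.5*(61.8 - 8.5)*7*3600 + 8.5*7*3600 = 885780.0000 m^3


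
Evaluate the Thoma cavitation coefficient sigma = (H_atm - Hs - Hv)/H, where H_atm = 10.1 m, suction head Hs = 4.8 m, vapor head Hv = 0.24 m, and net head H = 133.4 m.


sigma = (10.1 - 4.8 - 0.24) / 133.4 = 0.0379


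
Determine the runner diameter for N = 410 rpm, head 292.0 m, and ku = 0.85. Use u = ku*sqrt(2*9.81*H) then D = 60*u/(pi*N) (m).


u = 0.85 * sqrt(2*9.81*292.0) = 64.3369 m/s
D = 60 * 64.3369 / (pi * 410) = 2.9969 m


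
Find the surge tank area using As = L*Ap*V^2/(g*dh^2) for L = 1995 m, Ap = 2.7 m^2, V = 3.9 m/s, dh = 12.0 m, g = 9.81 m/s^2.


As = 1995 * 2.7 * 3.9^2 / (9.81 * 12.0^2) = 57.9968 m^2


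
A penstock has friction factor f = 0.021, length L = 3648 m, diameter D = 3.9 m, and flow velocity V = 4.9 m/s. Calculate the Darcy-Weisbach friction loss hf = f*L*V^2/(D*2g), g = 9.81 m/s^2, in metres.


hf = 0.021 * 3648 * 4.9^2 / (3.9 * 2 * 9.81) = 24.0382 m


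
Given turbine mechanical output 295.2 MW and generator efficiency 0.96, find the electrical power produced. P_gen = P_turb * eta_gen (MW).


P_gen = 295.2 * 0.96 = 283.3920 MW


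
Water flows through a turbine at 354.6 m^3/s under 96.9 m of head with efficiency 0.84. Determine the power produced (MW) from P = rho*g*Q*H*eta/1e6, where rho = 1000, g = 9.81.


P = 1000 * 9.81 * 354.6 * 96.9 * 0.84 / 1e6 = 283.1462 MW


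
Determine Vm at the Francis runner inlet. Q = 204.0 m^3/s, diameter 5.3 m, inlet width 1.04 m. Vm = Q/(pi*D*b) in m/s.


Vm = 204.0 / (pi * 5.3 * 1.04) = 11.7807 m/s


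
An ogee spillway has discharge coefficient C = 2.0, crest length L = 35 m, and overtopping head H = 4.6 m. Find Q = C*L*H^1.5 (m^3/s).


Q = 2.0 * 35 * 4.6^1.5 = 690.6131 m^3/s


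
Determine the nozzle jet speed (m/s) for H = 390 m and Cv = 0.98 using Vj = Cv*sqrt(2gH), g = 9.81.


Vj = 0.98 * sqrt(2*9.81*390) = 85.7251 m/s


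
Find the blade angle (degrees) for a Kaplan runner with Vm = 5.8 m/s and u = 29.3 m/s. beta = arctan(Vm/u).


beta = arctan(5.8 / 29.3) = 11.1971 degrees


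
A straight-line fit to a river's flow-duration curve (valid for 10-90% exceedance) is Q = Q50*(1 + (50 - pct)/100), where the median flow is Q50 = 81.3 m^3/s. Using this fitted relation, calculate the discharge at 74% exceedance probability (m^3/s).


Q = 81.3 * (1 + (50 - 74)/100) = 61.7880 m^3/s


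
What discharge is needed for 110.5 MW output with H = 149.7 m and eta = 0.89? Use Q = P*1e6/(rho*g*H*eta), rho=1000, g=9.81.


Q = 110.5 * 1e6 / (1000 * 9.81 * 149.7 * 0.89) = 84.5437 m^3/s


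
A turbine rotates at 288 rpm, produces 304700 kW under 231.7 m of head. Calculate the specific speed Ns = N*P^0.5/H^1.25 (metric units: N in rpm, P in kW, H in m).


Ns = 288 * 304700^0.5 / 231.7^1.25 = 175.8617


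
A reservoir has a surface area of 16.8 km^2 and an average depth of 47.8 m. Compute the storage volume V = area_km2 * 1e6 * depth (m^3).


V = 16.8 * 1e6 * 47.8 = 8.0304e+08 m^3


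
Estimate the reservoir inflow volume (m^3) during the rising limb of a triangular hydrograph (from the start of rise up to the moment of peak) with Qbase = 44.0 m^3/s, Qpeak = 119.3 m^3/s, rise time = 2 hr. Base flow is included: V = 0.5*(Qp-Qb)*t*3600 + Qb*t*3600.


V = 0.5*(119.3 - 44.0)*2*3600 + 44.0*2*3600 = 587880.0000 m^3


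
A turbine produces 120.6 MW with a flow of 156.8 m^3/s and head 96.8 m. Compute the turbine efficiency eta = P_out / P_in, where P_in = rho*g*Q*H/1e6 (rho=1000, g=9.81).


P_in = 1000 * 9.81 * 156.8 * 96.8 / 1e6 = 148.8985 MW
eta = 120.6 / 148.8985 = 0.8099


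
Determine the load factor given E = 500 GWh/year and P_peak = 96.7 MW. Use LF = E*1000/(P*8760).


LF = 500 * 1000 / (96.7 * 8760) = 0.5903


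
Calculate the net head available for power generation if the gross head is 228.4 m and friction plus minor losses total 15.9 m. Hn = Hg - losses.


Hn = 228.4 - 15.9 = 212.5000 m


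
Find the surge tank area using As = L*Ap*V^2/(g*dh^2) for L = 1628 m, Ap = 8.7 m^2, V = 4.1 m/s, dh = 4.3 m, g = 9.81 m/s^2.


As = 1628 * 8.7 * 4.1^2 / (9.81 * 4.3^2) = 1312.6092 m^2


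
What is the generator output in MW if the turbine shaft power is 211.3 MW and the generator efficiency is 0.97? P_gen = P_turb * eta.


P_gen = 211.3 * 0.97 = 204.9610 MW


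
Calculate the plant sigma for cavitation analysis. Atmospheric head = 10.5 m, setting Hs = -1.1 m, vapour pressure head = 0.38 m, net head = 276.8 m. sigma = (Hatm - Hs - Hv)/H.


sigma = (10.5 - (-1.1) - 0.38) / 276.8 = 0.0405


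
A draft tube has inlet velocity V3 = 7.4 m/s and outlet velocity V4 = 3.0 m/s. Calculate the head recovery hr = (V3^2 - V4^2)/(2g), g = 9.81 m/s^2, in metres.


hr = (7.4^2 - 3.0^2) / (2*9.81) = 2.3323 m


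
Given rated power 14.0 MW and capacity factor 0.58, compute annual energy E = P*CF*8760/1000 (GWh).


E = 14.0 * 0.58 * 8760 / 1000 = 71.1312 GWh


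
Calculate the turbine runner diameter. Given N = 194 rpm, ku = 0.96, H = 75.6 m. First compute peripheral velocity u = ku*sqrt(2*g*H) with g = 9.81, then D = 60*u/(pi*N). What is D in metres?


u = 0.96 * sqrt(2*9.81*75.6) = 36.9727 m/s
D = 60 * 36.9727 / (pi * 194) = 3.6398 m


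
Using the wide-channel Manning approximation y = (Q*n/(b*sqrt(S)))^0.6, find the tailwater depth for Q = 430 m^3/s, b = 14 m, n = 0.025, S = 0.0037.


y = (430 * 0.025 / (14 * 0.0037^0.5))^0.6 = 4.5783 m


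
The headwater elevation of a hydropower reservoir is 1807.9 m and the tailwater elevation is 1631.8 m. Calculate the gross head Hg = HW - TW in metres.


Hg = 1807.9 - 1631.8 = 176.1000 m


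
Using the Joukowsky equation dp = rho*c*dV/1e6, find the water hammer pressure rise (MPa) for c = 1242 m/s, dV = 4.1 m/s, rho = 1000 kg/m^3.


dp = 1000 * 1242 * 4.1 / 1e6 = 5.0922 MPa


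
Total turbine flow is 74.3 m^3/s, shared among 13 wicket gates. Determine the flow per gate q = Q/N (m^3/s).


q = 74.3 / 13 = 5.7154 m^3/s


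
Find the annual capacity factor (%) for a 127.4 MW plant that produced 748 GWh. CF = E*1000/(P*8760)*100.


CF = 748 * 1000 / (127.4 * 8760) * 100 = 67.0236 %


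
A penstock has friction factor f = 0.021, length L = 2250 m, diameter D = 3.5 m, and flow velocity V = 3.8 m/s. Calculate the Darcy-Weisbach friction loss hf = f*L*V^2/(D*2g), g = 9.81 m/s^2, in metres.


hf = 0.021 * 2250 * 3.8^2 / (3.5 * 2 * 9.81) = 9.9358 m


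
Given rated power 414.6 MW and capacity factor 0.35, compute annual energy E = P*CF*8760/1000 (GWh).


E = 414.6 * 0.35 * 8760 / 1000 = 1271.1636 GWh


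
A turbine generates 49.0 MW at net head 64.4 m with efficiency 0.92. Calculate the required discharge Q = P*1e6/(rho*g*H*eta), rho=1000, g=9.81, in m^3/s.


Q = 49.0 * 1e6 / (1000 * 9.81 * 64.4 * 0.92) = 84.3050 m^3/s


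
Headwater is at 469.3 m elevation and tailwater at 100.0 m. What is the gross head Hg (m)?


Hg = 469.3 - 100.0 = 369.3000 m


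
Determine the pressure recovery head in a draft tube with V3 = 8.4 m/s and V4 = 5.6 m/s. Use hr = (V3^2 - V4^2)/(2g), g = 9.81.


hr = (8.4^2 - 5.6^2) / (2*9.81) = 1.9980 m


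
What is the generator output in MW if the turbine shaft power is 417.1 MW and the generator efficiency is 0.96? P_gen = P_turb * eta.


P_gen = 417.1 * 0.96 = 400.4160 MW


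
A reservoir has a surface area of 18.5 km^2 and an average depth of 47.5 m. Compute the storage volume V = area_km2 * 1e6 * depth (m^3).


V = 18.5 * 1e6 * 47.5 = 8.7875e+08 m^3


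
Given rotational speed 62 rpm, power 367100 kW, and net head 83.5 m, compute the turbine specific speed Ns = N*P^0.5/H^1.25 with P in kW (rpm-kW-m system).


Ns = 62 * 367100^0.5 / 83.5^1.25 = 148.8250


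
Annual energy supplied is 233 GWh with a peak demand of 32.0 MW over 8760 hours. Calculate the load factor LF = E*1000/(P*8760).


LF = 233 * 1000 / (32.0 * 8760) = 0.8312


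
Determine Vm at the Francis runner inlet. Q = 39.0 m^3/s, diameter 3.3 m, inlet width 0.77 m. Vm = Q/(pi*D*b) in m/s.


Vm = 39.0 / (pi * 3.3 * 0.77) = 4.8855 m/s


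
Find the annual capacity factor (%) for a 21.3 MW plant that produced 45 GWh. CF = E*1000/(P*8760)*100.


CF = 45 * 1000 / (21.3 * 8760) * 100 = 24.1173 %


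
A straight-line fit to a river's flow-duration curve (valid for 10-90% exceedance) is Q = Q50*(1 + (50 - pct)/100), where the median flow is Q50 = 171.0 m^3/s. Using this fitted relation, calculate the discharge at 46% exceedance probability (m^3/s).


Q = 171.0 * (1 + (50 - 46)/100) = 177.8400 m^3/s


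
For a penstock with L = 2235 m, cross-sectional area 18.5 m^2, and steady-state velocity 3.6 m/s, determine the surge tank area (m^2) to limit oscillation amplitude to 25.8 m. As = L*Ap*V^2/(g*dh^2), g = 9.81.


As = 2235 * 18.5 * 3.6^2 / (9.81 * 25.8^2) = 82.0627 m^2


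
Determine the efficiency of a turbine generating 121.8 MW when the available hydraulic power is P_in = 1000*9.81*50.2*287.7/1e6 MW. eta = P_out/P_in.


P_in = 1000 * 9.81 * 50.2 * 287.7 / 1e6 = 141.6813 MW
eta = 121.8 / 141.6813 = 0.8597


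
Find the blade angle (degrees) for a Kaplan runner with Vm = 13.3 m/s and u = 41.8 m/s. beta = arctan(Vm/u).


beta = arctan(13.3 / 41.8) = 17.6501 degrees


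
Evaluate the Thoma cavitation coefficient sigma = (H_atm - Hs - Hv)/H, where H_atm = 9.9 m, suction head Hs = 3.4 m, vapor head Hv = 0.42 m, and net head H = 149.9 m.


sigma = (9.9 - 3.4 - 0.42) / 149.9 = 0.0406


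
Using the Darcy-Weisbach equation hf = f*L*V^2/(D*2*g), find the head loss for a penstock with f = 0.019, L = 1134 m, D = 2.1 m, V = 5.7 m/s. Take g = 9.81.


hf = 0.019 * 1134 * 5.7^2 / (2.1 * 2 * 9.81) = 16.9902 m


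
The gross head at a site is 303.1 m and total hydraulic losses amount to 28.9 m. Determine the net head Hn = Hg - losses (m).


Hn = 303.1 - 28.9 = 274.2000 m


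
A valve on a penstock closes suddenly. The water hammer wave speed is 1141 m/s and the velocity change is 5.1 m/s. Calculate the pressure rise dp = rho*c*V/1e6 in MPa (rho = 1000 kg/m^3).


dp = 1000 * 1141 * 5.1 / 1e6 = 5.8191 MPa


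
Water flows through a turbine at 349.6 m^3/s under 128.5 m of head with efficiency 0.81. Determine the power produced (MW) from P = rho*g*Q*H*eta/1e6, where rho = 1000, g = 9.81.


P = 1000 * 9.81 * 349.6 * 128.5 * 0.81 / 1e6 = 356.9674 MW


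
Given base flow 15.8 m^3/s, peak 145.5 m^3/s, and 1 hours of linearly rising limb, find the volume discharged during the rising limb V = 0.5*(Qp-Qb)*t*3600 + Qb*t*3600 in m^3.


V = 0.5*(145.5 - 15.8)*1*3600 + 15.8*1*3600 = 290340.0000 m^3


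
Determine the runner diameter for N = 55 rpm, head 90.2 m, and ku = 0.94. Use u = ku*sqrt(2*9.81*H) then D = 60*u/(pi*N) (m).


u = 0.94 * sqrt(2*9.81*90.2) = 39.5440 m/s
D = 60 * 39.5440 / (pi * 55) = 13.7315 m


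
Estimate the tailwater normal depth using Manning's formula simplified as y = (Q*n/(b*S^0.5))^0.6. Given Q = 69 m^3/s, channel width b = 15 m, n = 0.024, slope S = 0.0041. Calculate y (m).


y = (69 * 0.024 / (15 * 0.0041^0.5))^0.6 = 1.3866 m


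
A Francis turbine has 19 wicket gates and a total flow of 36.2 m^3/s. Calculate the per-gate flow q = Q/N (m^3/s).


q = 36.2 / 19 = 1.9053 m^3/s


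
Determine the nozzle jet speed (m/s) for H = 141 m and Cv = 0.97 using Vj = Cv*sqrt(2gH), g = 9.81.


Vj = 0.97 * sqrt(2*9.81*141) = 51.0189 m/s


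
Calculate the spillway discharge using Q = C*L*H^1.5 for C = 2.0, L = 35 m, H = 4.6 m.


Q = 2.0 * 35 * 4.6^1.5 = 690.6131 m^3/s


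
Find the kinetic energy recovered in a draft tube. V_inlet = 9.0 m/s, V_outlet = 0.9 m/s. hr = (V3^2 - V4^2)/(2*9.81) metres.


hr = (9.0^2 - 0.9^2) / (2*9.81) = 4.0872 m


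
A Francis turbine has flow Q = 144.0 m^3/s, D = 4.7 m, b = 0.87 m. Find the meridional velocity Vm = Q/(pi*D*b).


Vm = 144.0 / (pi * 4.7 * 0.87) = 11.2097 m/s


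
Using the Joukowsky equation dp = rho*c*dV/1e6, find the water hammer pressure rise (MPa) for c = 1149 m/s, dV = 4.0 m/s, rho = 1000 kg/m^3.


dp = 1000 * 1149 * 4.0 / 1e6 = 4.5960 MPa


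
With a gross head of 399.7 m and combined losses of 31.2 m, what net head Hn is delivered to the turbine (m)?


Hn = 399.7 - 31.2 = 368.5000 m


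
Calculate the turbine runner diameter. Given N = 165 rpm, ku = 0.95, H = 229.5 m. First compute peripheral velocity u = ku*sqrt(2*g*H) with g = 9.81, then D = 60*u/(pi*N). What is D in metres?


u = 0.95 * sqrt(2*9.81*229.5) = 63.7477 m/s
D = 60 * 63.7477 / (pi * 165) = 7.3787 m


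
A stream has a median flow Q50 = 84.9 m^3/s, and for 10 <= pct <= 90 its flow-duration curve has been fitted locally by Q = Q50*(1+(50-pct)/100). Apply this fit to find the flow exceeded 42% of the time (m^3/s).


Q = 84.9 * (1 + (50 - 42)/100) = 91.6920 m^3/s


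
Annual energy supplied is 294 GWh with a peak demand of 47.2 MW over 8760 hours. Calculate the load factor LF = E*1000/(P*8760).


LF = 294 * 1000 / (47.2 * 8760) = 0.7111


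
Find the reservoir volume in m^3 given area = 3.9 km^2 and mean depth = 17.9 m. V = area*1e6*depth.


V = 3.9 * 1e6 * 17.9 = 6.9810e+07 m^3


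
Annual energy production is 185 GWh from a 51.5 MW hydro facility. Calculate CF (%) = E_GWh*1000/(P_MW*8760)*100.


CF = 185 * 1000 / (51.5 * 8760) * 100 = 41.0072 %


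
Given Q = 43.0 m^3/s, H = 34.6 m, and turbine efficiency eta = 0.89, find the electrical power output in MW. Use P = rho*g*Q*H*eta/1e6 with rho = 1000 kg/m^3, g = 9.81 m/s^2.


P = 1000 * 9.81 * 43.0 * 34.6 * 0.89 / 1e6 = 12.9898 MW


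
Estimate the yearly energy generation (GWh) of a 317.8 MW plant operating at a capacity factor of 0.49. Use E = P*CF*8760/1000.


E = 317.8 * 0.49 * 8760 / 1000 = 1364.1247 GWh


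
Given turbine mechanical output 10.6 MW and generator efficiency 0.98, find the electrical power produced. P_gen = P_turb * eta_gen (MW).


P_gen = 10.6 * 0.98 = 10.3880 MW


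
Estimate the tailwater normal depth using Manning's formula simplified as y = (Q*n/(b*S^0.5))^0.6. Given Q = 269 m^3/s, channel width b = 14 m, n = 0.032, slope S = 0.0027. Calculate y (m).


y = (269 * 0.032 / (14 * 0.0027^0.5))^0.6 = 4.4041 m


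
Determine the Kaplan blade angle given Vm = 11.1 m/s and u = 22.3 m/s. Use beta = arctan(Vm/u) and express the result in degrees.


beta = arctan(11.1 / 22.3) = 26.4622 degrees


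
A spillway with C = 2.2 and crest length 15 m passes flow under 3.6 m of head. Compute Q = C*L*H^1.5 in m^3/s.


Q = 2.2 * 15 * 3.6^1.5 = 225.4072 m^3/s


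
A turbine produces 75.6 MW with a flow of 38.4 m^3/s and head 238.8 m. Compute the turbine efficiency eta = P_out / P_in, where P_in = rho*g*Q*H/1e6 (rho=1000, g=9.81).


P_in = 1000 * 9.81 * 38.4 * 238.8 / 1e6 = 89.9569 MW
eta = 75.6 / 89.9569 = 0.8404


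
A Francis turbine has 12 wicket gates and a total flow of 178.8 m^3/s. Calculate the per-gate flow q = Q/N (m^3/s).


q = 178.8 / 12 = 14.9000 m^3/s


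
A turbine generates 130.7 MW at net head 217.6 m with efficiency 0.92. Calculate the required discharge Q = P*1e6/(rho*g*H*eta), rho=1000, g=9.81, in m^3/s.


Q = 130.7 * 1e6 / (1000 * 9.81 * 217.6 * 0.92) = 66.5518 m^3/s


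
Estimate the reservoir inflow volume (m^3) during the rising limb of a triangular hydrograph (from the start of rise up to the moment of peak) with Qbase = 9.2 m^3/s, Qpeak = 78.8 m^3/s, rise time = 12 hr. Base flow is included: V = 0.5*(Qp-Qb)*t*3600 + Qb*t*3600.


V = 0.5*(78.8 - 9.2)*12*3600 + 9.2*12*3600 = 1.9008e+06 m^3


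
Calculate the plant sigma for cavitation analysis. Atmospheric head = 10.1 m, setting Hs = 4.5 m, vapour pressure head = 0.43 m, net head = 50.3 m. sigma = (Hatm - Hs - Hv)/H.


sigma = (10.1 - 4.5 - 0.43) / 50.3 = 0.1028


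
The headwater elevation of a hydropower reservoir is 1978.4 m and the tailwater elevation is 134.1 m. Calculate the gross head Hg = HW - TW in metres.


Hg = 1978.4 - 134.1 = 1844.3000 m


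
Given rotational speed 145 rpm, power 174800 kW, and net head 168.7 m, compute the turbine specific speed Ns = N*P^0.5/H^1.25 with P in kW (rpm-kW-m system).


Ns = 145 * 174800^0.5 / 168.7^1.25 = 99.7114


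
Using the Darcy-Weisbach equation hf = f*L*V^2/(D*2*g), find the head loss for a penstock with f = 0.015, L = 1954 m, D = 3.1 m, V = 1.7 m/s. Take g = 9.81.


hf = 0.015 * 1954 * 1.7^2 / (3.1 * 2 * 9.81) = 1.3927 m


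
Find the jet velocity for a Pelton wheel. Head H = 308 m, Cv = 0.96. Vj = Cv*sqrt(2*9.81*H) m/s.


Vj = 0.96 * sqrt(2*9.81*308) = 74.6270 m/s


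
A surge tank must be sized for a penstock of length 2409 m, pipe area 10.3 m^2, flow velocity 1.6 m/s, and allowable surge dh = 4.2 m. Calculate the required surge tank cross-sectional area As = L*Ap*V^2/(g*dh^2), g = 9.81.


As = 2409 * 10.3 * 1.6^2 / (9.81 * 4.2^2) = 367.0679 m^2


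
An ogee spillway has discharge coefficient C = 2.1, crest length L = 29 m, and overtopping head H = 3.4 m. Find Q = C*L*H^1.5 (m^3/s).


Q = 2.1 * 29 * 3.4^1.5 = 381.7998 m^3/s


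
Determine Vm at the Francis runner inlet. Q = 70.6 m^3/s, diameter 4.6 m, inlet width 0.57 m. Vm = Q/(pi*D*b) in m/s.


Vm = 70.6 / (pi * 4.6 * 0.57) = 8.5708 m/s


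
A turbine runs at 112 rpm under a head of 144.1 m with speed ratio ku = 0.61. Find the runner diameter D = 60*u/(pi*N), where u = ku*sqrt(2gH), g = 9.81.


u = 0.61 * sqrt(2*9.81*144.1) = 32.4348 m/s
D = 60 * 32.4348 / (pi * 112) = 5.5309 m


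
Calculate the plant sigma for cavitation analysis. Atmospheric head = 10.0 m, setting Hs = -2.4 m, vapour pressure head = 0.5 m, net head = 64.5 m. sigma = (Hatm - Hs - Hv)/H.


sigma = (10.0 - (-2.4) - 0.5) / 64.5 = 0.1845


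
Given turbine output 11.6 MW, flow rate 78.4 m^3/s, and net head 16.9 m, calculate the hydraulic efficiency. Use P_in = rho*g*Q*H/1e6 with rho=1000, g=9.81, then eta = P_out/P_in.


P_in = 1000 * 9.81 * 78.4 * 16.9 / 1e6 = 12.9979 MW
eta = 11.6 / 12.9979 = 0.8925


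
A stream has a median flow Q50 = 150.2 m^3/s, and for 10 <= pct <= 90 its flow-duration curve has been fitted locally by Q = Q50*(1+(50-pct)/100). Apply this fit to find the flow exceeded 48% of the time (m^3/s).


Q = 150.2 * (1 + (50 - 48)/100) = 153.2040 m^3/s


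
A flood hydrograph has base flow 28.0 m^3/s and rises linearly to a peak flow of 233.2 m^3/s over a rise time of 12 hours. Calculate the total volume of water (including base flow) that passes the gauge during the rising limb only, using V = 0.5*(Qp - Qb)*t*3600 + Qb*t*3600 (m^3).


V = 0.5*(233.2 - 28.0)*12*3600 + 28.0*12*3600 = 5.6419e+06 m^3


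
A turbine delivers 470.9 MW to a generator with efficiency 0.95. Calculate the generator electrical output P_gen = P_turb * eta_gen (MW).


P_gen = 470.9 * 0.95 = 447.3550 MW


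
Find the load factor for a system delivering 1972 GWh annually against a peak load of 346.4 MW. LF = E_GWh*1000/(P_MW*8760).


LF = 1972 * 1000 / (346.4 * 8760) = 0.6499


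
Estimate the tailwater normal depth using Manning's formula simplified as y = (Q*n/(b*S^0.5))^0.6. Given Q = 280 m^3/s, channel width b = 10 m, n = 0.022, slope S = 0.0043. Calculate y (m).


y = (280 * 0.022 / (10 * 0.0043^0.5))^0.6 = 3.8345 m


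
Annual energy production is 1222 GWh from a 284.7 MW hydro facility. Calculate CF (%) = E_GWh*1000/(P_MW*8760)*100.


CF = 1222 * 1000 / (284.7 * 8760) * 100 = 48.9981 %


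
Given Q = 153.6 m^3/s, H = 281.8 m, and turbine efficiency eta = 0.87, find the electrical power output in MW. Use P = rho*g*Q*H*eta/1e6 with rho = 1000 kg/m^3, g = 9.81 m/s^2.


P = 1000 * 9.81 * 153.6 * 281.8 * 0.87 / 1e6 = 369.4201 MW


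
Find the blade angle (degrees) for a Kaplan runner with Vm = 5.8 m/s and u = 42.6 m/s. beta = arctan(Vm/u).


beta = arctan(5.8 / 42.6) = 7.7532 degrees


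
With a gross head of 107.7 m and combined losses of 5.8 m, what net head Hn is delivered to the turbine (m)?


Hn = 107.7 - 5.8 = 101.9000 m


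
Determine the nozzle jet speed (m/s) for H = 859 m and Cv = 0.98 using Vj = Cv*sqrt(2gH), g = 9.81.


Vj = 0.98 * sqrt(2*9.81*859) = 127.2249 m/s


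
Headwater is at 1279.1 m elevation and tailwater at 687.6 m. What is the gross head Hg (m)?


Hg = 1279.1 - 687.6 = 591.5000 m


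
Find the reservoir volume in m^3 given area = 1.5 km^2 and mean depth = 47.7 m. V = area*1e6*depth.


V = 1.5 * 1e6 * 47.7 = 7.1550e+07 m^3


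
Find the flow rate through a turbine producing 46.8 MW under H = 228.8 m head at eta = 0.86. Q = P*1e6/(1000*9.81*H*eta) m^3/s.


Q = 46.8 * 1e6 / (1000 * 9.81 * 228.8 * 0.86) = 24.2450 m^3/s


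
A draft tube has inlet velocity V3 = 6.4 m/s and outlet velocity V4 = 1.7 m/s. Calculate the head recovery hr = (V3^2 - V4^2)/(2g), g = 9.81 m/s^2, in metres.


hr = (6.4^2 - 1.7^2) / (2*9.81) = 1.9404 m


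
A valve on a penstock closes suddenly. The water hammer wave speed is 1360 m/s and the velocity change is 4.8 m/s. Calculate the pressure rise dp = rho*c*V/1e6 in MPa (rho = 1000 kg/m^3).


dp = 1000 * 1360 * 4.8 / 1e6 = 6.5280 MPa


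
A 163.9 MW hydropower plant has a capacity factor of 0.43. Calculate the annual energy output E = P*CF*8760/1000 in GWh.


E = 163.9 * 0.43 * 8760 / 1000 = 617.3785 GWh


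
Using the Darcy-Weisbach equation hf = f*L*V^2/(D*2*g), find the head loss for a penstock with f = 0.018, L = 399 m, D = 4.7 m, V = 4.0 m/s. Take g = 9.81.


hf = 0.018 * 399 * 4.0^2 / (4.7 * 2 * 9.81) = 1.2461 m


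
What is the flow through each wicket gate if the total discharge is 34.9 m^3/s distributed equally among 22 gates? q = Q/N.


q = 34.9 / 22 = 1.5864 m^3/s


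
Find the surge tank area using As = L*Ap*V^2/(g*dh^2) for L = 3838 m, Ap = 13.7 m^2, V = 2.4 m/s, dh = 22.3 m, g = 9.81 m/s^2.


As = 3838 * 13.7 * 2.4^2 / (9.81 * 22.3^2) = 62.0825 m^2


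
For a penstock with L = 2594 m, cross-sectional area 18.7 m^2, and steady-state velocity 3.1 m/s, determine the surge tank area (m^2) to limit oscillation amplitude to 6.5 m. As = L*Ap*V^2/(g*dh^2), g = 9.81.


As = 2594 * 18.7 * 3.1^2 / (9.81 * 6.5^2) = 1124.7066 m^2


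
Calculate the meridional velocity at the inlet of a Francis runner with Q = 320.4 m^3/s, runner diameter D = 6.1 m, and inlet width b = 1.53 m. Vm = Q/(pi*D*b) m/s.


Vm = 320.4 / (pi * 6.1 * 1.53) = 10.9275 m/s


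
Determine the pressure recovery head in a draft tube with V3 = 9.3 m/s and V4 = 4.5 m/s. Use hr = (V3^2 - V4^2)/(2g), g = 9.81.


hr = (9.3^2 - 4.5^2) / (2*9.81) = 3.3761 m


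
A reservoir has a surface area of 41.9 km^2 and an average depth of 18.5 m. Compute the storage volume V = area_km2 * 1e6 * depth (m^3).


V = 41.9 * 1e6 * 18.5 = 7.7515e+08 m^3


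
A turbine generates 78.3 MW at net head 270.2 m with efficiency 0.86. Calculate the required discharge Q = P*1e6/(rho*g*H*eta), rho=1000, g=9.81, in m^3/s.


Q = 78.3 * 1e6 / (1000 * 9.81 * 270.2 * 0.86) = 34.3486 m^3/s


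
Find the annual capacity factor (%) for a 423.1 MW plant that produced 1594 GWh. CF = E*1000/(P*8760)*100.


CF = 1594 * 1000 / (423.1 * 8760) * 100 = 43.0072 %


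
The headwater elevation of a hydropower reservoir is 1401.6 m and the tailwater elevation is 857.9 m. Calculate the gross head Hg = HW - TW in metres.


Hg = 1401.6 - 857.9 = 543.7000 m


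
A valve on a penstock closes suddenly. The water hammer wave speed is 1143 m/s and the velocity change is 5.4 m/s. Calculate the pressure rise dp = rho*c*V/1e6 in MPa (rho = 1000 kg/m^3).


dp = 1000 * 1143 * 5.4 / 1e6 = 6.1722 MPa


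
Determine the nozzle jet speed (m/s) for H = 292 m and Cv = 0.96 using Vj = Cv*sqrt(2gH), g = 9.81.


Vj = 0.96 * sqrt(2*9.81*292) = 72.6628 m/s


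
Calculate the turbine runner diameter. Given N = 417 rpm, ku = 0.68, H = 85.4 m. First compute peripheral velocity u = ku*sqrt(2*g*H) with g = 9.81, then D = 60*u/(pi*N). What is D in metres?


u = 0.68 * sqrt(2*9.81*85.4) = 27.8348 m/s
D = 60 * 27.8348 / (pi * 417) = 1.2748 m


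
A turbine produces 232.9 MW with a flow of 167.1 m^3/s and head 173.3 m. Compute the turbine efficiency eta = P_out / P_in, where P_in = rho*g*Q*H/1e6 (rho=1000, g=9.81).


P_in = 1000 * 9.81 * 167.1 * 173.3 / 1e6 = 284.0822 MW
eta = 232.9 / 284.0822 = 0.8198


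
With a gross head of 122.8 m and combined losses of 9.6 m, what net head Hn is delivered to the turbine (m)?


Hn = 122.8 - 9.6 = 113.2000 m


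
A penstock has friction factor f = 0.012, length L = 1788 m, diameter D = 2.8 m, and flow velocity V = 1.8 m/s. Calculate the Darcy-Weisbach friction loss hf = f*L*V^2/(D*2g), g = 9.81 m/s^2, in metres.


hf = 0.012 * 1788 * 1.8^2 / (2.8 * 2 * 9.81) = 1.2654 m


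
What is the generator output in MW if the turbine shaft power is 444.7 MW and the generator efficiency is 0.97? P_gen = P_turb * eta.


P_gen = 444.7 * 0.97 = 431.3590 MW


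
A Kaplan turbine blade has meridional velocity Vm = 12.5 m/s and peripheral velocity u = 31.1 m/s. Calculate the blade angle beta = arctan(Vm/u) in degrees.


beta = arctan(12.5 / 31.1) = 21.8966 degrees


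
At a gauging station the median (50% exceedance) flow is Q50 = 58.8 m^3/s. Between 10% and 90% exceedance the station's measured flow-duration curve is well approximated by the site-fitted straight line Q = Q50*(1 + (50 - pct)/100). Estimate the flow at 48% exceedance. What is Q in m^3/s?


Q = 58.8 * (1 + (50 - 48)/100) = 59.9760 m^3/s


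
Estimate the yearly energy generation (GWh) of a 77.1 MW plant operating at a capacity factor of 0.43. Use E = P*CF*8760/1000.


E = 77.1 * 0.43 * 8760 / 1000 = 290.4203 GWh


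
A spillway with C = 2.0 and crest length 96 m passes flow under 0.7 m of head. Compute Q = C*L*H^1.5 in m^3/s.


Q = 2.0 * 96 * 0.7^1.5 = 112.4471 m^3/s


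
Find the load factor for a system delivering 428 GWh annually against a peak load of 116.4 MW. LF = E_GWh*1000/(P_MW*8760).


LF = 428 * 1000 / (116.4 * 8760) = 0.4197


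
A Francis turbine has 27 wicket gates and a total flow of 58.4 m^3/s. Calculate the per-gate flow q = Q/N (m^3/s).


q = 58.4 / 27 = 2.1630 m^3/s


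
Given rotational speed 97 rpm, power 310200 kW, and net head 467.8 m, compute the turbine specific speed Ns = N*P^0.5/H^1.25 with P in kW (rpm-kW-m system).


Ns = 97 * 310200^0.5 / 467.8^1.25 = 24.8323


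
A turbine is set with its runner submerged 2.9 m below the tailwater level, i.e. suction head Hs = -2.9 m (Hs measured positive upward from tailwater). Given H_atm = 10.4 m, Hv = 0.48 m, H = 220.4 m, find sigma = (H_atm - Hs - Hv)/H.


sigma = (10.4 - (-2.9) - 0.48) / 220.4 = 0.0582


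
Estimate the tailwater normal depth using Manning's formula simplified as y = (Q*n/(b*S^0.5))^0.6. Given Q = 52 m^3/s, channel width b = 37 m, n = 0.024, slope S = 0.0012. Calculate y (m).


y = (52 * 0.024 / (37 * 0.0012^0.5))^0.6 = 0.9841 m


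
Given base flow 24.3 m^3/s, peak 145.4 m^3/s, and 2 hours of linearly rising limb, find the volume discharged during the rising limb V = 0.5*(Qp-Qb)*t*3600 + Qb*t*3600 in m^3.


V = 0.5*(145.4 - 24.3)*2*3600 + 24.3*2*3600 = 610920.0000 m^3


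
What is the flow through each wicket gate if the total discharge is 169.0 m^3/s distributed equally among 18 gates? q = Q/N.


q = 169.0 / 18 = 9.3889 m^3/s


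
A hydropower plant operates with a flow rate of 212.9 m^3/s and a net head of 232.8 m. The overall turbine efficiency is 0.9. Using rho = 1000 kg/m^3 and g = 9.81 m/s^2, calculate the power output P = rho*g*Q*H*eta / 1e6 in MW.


P = 1000 * 9.81 * 212.9 * 232.8 * 0.9 / 1e6 = 437.5928 MW


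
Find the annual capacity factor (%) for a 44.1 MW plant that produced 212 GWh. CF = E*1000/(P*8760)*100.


CF = 212 * 1000 / (44.1 * 8760) * 100 = 54.8774 %


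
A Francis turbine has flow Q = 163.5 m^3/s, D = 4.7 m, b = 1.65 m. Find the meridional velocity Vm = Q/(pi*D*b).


Vm = 163.5 / (pi * 4.7 * 1.65) = 6.7110 m/s


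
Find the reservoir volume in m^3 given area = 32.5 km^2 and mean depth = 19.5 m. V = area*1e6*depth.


V = 32.5 * 1e6 * 19.5 = 6.3375e+08 m^3


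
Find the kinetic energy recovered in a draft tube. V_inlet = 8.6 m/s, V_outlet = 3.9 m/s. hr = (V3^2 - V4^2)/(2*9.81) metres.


hr = (8.6^2 - 3.9^2) / (2*9.81) = 2.9944 m


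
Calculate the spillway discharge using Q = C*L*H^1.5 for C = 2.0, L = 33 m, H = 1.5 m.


Q = 2.0 * 33 * 1.5^1.5 = 121.2497 m^3/s


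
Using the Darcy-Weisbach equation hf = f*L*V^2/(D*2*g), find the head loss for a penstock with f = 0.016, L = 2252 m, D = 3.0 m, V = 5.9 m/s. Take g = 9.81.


hf = 0.016 * 2252 * 5.9^2 / (3.0 * 2 * 9.81) = 21.3094 m


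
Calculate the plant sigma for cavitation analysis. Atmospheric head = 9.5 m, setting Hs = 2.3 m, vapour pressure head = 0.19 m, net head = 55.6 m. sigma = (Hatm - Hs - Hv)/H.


sigma = (9.5 - 2.3 - 0.19) / 55.6 = 0.1261


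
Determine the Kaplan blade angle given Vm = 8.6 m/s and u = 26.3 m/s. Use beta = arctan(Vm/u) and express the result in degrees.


beta = arctan(8.6 / 26.3) = 18.1075 degrees


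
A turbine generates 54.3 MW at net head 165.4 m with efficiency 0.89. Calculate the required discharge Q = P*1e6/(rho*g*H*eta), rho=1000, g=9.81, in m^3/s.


Q = 54.3 * 1e6 / (1000 * 9.81 * 165.4 * 0.89) = 37.6015 m^3/s


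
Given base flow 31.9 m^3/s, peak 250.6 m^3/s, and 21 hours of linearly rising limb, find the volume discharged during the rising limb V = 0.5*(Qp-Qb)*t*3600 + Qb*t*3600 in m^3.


V = 0.5*(250.6 - 31.9)*21*3600 + 31.9*21*3600 = 1.0678e+07 m^3


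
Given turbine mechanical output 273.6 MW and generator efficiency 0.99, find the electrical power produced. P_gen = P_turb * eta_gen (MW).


P_gen = 273.6 * 0.99 = 270.8640 MW


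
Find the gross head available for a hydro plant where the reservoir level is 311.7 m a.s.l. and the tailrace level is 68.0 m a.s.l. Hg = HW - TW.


Hg = 311.7 - 68.0 = 243.7000 m


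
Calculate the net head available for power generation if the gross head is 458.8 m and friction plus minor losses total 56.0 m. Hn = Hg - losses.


Hn = 458.8 - 56.0 = 402.8000 m


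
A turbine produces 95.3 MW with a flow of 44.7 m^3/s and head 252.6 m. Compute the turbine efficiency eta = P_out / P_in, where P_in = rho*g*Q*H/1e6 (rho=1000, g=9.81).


P_in = 1000 * 9.81 * 44.7 * 252.6 / 1e6 = 110.7669 MW
eta = 95.3 / 110.7669 = 0.8604


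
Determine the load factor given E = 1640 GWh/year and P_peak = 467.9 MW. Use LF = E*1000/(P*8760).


LF = 1640 * 1000 / (467.9 * 8760) = 0.4001


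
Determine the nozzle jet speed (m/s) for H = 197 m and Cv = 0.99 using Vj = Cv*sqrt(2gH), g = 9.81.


Vj = 0.99 * sqrt(2*9.81*197) = 61.5485 m/s


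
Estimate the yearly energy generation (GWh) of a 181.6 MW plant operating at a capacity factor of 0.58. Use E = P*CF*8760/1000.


E = 181.6 * 0.58 * 8760 / 1000 = 922.6733 GWh


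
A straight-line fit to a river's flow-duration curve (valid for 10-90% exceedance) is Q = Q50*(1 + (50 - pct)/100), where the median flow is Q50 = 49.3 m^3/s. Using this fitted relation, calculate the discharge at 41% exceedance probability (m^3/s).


Q = 49.3 * (1 + (50 - 41)/100) = 53.7370 m^3/s


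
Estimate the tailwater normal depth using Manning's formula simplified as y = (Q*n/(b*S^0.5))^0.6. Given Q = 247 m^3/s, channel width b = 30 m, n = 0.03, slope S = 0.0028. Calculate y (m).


y = (247 * 0.03 / (30 * 0.0028^0.5))^0.6 = 2.5204 m


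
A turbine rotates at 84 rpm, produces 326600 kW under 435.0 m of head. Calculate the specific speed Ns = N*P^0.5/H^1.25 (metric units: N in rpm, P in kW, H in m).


Ns = 84 * 326600^0.5 / 435.0^1.25 = 24.1644


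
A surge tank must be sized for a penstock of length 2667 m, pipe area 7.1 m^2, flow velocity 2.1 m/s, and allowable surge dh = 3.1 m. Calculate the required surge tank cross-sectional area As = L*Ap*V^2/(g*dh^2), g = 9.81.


As = 2667 * 7.1 * 2.1^2 / (9.81 * 3.1^2) = 885.7834 m^2


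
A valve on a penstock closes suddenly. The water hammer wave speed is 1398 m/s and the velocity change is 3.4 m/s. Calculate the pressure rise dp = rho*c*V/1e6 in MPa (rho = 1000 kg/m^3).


dp = 1000 * 1398 * 3.4 / 1e6 = 4.7532 MPa


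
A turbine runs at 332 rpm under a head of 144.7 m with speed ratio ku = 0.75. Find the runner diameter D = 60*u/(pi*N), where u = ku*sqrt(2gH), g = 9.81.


u = 0.75 * sqrt(2*9.81*144.7) = 39.9618 m/s
D = 60 * 39.9618 / (pi * 332) = 2.2988 m


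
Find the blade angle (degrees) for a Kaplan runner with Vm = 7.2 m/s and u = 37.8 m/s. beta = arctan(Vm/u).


beta = arctan(7.2 / 37.8) = 10.7843 degrees


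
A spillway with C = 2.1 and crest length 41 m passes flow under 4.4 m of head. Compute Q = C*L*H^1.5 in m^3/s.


Q = 2.1 * 41 * 4.4^1.5 = 794.6615 m^3/s


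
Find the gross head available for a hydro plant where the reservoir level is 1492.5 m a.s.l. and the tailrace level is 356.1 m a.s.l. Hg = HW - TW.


Hg = 1492.5 - 356.1 = 1136.4000 m


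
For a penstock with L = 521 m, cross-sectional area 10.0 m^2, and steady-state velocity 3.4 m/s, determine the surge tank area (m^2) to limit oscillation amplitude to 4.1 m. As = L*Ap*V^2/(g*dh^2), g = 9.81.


As = 521 * 10.0 * 3.4^2 / (9.81 * 4.1^2) = 365.2236 m^2
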